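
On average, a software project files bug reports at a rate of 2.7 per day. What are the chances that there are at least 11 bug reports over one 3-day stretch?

0.1942

Over the interval, μ = 2.7 × 3 = 8.1 (a 3-day stretch = 3 days).
P(N ≥ 11) = 1 − P(N ≤ 10) = 1 − Σ_{j=0}^{10} e^(−μ) μ^j/j! ≈ 0.1942.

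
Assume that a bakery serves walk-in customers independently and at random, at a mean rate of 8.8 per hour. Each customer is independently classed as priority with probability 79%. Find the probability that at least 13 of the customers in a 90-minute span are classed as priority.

Thinning: the customers that are classed as priority themselves form a Poisson process with rate 0.79 × 8.8 = 6.952 per hour.
Over the interval, μ = 6.952 × 1.5 = 10.428 (a 90-minute span = 1.5 hours).
P(N ≥ 13) = 1 − P(N ≤ 12) ≈ 0.2506.

0.2506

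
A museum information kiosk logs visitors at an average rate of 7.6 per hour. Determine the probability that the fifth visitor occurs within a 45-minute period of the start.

Over the interval, μ = 7.6 × 0.75 = 5.7 (a 45-minute period = 0.75 hours).
The fifth arrival falls in the interval iff at least 5 events occur there: P(S_5 ≤ t) = P(N ≥ 5) = 1 − P(N ≤ 4) ≈ 0.6728.

0.6728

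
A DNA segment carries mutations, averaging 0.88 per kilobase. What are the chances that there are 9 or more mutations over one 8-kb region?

Over the interval, μ = 0.88 × 8 = 7.04 (an 8-kb region = 8 kilobases).
P(N ≥ 9) = 1 − P(N ≤ 8) = 1 − Σ_{j=0}^{8} e^(−μ) μ^j/j! ≈ 0.2761.

0.2761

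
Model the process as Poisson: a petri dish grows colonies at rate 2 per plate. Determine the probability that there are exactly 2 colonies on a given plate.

0.2707

With mean μ = 2 per plate,
P(N = 2) = e^(−μ) μ^2/2! = e^(−2) · 2^2/2 ≈ 0.2707.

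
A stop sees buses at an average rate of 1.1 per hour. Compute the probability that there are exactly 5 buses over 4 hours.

Over the interval, μ = 1.1 × 4 = 4.4 (4 hours).
P(N = 5) = e^(−μ) μ^5/5! = e^(−4.4) · 4.4^5/120 ≈ 0.1687.

0.1687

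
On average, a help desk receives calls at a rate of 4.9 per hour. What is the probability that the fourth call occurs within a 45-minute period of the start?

Over the interval, μ = 4.9 × 0.75 = 3.675 (a 45-minute period = 0.75 hours).
The fourth arrival falls in the interval iff at least 4 events occur there: P(S_4 ≤ t) = P(N ≥ 4) = 1 − P(N ≤ 3) ≈ 0.5006.

0.5006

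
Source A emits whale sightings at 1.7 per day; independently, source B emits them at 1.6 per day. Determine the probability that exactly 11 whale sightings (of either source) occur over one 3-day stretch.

Independent Poisson processes superpose: combined rate λ = 1.7 + 1.6 = 3.3 per day.
Over the interval, μ = 3.3 × 3 = 9.9 (a 3-day stretch = 3 days).
P(N = 11) = e^(−9.9) · 9.9^11/11! ≈ 0.1125.

0.1125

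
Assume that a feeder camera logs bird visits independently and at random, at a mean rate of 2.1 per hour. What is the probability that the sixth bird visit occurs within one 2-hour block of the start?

0.2469

Over the interval, μ = 2.1 × 2 = 4.2 (a 2-hour block = 2 hours).
The sixth arrival falls in the interval iff at least 6 events occur there: P(S_6 ≤ t) = P(N ≥ 6) = 1 − P(N ≤ 5) ≈ 0.2469.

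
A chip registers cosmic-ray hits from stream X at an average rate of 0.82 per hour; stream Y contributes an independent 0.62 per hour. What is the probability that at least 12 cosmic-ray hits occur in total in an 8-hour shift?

0.4826

Independent Poisson processes superpose: combined rate λ = 0.82 + 0.62 = 1.44 per hour.
Over the interval, μ = 1.44 × 8 = 11.52 (an 8-hour shift = 8 hours).
P(N ≥ 12) = 1 − P(N ≤ 11) ≈ 0.4826.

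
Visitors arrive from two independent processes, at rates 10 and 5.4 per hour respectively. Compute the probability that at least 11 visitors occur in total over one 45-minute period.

0.6039

Independent Poisson processes superpose: combined rate λ = 10 + 5.4 = 15.4 per hour.
Over the interval, μ = 15.4 × 0.75 = 11.55 (a 45-minute period = 0.75 hours).
P(N ≥ 11) = 1 − P(N ≤ 10) ≈ 0.6039.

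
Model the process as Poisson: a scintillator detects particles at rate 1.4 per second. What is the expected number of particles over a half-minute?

E[N] = λt = 1.4 × 30 = 42 (a half-minute = 30 seconds).

42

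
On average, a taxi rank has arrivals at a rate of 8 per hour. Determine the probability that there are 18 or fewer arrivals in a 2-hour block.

Over the interval, μ = 8 × 2 = 16 (a 2-hour block = 2 hours).
P(N ≤ 18) = Σ_{j=0}^{18} e^(−μ) μ^j/j! ≈ 0.7423.

0.7423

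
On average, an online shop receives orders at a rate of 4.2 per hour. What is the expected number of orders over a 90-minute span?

6.3

E[N] = λt = 4.2 × 1.5 = 6.3 (a 90-minute span = 1.5 hours).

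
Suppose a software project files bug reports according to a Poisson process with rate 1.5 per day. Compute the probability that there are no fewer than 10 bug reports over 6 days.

Over the interval, μ = 1.5 × 6 = 9 (6 days).
P(N ≥ 10) = 1 − P(N ≤ 9) = 1 − Σ_{j=0}^{9} e^(−μ) μ^j/j! ≈ 0.4126.

0.4126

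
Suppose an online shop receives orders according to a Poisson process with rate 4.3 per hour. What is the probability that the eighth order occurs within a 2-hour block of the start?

0.6272

Over the interval, μ = 4.3 × 2 = 8.6 (a 2-hour block = 2 hours).
The eighth arrival falls in the interval iff at least 8 events occur there: P(S_8 ≤ t) = P(N ≥ 8) = 1 − P(N ≤ 7) ≈ 0.6272.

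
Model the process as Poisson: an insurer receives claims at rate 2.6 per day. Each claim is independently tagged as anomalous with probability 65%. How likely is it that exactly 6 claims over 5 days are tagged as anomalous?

0.1081

Thinning: the claims that are tagged as anomalous themselves form a Poisson process with rate 0.65 × 2.6 = 1.69 per day.
Over the interval, μ = 1.69 × 5 = 8.45 (5 days).
P(N = 6) = e^(−8.45) · 8.45^6/6! ≈ 0.1081.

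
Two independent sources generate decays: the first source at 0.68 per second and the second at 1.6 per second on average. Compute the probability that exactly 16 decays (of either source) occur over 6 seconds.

0.0823

Independent Poisson processes superpose: combined rate λ = 0.68 + 1.6 = 2.28 per second.
Over the interval, μ = 2.28 × 6 = 13.68 (6 seconds).
P(N = 16) = e^(−13.68) · 13.68^16/16! ≈ 0.0823.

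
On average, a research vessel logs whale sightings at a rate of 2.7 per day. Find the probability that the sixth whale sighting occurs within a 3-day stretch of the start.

Over the interval, μ = 2.7 × 3 = 8.1 (a 3-day stretch = 3 days).
The sixth arrival falls in the interval iff at least 6 events occur there: P(S_6 ≤ t) = P(N ≥ 6) = 1 − P(N ≤ 5) ≈ 0.8178.

0.8178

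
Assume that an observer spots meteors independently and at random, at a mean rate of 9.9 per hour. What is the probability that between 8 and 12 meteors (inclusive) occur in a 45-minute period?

Over the interval, μ = 9.9 × 0.75 = 7.425 (a 45-minute period = 0.75 hours).
P(8 ≤ N ≤ 12) = Σ_{j=8}^{12} e^(−7.425) · 7.425^j/j! ≈ 0.4244.

0.4244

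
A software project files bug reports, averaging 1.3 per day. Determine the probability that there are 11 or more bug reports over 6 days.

Over the interval, μ = 1.3 × 6 = 7.8 (6 days).
P(N ≥ 11) = 1 − P(N ≤ 10) = 1 − Σ_{j=0}^{10} e^(−μ) μ^j/j! ≈ 0.1648.

0.1648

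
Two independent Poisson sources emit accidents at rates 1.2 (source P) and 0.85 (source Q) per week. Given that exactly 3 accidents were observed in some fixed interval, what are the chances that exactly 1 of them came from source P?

Given the total, each event is independently from source P with probability p = λ_P/(λ_P+λ_Q) = 1.2/2.05 ≈ 0.5854.
So K ~ Binomial(3, 1.2/2.05): P(K = 1) = C(3,1) · (1.2/2.05)^1 · (0.85/2.05)^2 ≈ 0.3019.

0.3019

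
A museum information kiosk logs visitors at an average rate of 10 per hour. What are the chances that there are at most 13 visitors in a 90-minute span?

0.3632

Over the interval, μ = 10 × 1.5 = 15 (a 90-minute span = 1.5 hours).
P(N ≤ 13) = Σ_{j=0}^{13} e^(−μ) μ^j/j! ≈ 0.3632.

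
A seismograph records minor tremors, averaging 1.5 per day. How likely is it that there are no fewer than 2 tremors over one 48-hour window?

Over the interval, μ = 1.5 × 2 = 3 (a 48-hour window = 2 days).
P(N ≥ 2) = 1 − P(N ≤ 1) = 1 − Σ_{j=0}^{1} e^(−μ) μ^j/j! ≈ 0.8009.

0.8009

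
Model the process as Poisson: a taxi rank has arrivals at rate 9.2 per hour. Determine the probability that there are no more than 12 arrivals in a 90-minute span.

0.3784

Over the interval, μ = 9.2 × 1.5 = 13.8 (a 90-minute span = 1.5 hours).
P(N ≤ 12) = Σ_{j=0}^{12} e^(−μ) μ^j/j! ≈ 0.3784.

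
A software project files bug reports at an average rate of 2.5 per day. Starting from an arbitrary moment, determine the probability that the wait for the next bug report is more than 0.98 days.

The wait for the next event is exponential with rate λ = 2.5 per day.
P(T > 0.98) = e^(−λt) = e^(−2.5 × 0.98) = e^(−2.45) ≈ 0.0863.

0.0863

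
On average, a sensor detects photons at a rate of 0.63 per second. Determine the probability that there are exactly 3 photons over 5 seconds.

Over the interval, μ = 0.63 × 5 = 3.15 (5 seconds).
P(N = 3) = e^(−μ) μ^3/3! = e^(−3.15) · 3.15^3/6 ≈ 0.2232.

0.2232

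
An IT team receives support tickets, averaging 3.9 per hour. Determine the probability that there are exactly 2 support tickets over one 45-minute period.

0.2296

Over the interval, μ = 3.9 × 0.75 = 2.925 (a 45-minute period = 0.75 hours).
P(N = 2) = e^(−μ) μ^2/2! = e^(−2.925) · 2.925^2/2 ≈ 0.2296.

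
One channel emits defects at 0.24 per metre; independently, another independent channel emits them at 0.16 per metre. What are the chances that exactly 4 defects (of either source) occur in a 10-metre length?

0.1954

Independent Poisson processes superpose: combined rate λ = 0.24 + 0.16 = 0.4 per metre.
Over the interval, μ = 0.4 × 10 = 4 (a 10-metre length = 10 metres).
P(N = 4) = e^(−4) · 4^4/4! ≈ 0.1954.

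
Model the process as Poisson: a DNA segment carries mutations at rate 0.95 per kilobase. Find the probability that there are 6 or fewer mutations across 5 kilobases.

Over the interval, μ = 0.95 × 5 = 4.75 (5 kilobases).
P(N ≤ 6) = Σ_{j=0}^{6} e^(−μ) μ^j/j! ≈ 0.7978.

0.7978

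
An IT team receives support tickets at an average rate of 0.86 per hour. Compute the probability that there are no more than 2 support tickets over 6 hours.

0.1118

Over the interval, μ = 0.86 × 6 = 5.16 (6 hours).
P(N ≤ 2) = Σ_{j=0}^{2} e^(−μ) μ^j/j! ≈ 0.1118.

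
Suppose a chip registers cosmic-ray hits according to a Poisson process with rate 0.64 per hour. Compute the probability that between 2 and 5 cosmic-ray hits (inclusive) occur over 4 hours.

Over the interval, μ = 0.64 × 4 = 2.56 (4 hours).
P(2 ≤ N ≤ 5) = Σ_{j=2}^{5} e^(−2.56) · 2.56^j/j! ≈ 0.6786.

0.6786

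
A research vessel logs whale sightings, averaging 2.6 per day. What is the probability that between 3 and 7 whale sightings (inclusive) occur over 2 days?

0.7361

Over the interval, μ = 2.6 × 2 = 5.2 (2 days).
P(3 ≤ N ≤ 7) = Σ_{j=3}^{7} e^(−5.2) · 5.2^j/j! ≈ 0.7361.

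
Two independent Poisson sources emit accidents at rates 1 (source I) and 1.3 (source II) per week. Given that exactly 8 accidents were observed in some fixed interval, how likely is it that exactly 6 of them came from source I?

0.0604

Given the total, each event is independently from source I with probability p = λ_I/(λ_I+λ_II) = 1/2.3 ≈ 0.4348.
So K ~ Binomial(8, 1/2.3): P(K = 6) = C(8,6) · (1/2.3)^6 · (1.3/2.3)^2 ≈ 0.0604.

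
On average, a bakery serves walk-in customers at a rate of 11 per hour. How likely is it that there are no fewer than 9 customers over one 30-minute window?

Over the interval, μ = 11 × 0.5 = 5.5 (a 30-minute window = 0.5 hours).
P(N ≥ 9) = 1 − P(N ≤ 8) = 1 − Σ_{j=0}^{8} e^(−μ) μ^j/j! ≈ 0.1056.

0.1056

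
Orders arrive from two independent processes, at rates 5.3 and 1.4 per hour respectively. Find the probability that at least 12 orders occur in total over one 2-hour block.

0.6861

Independent Poisson processes superpose: combined rate λ = 5.3 + 1.4 = 6.7 per hour.
Over the interval, μ = 6.7 × 2 = 13.4 (a 2-hour block = 2 hours).
P(N ≥ 12) = 1 − P(N ≤ 11) ≈ 0.6861.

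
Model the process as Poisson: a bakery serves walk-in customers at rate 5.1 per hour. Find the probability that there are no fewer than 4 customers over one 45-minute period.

Over the interval, μ = 5.1 × 0.75 = 3.825 (a 45-minute period = 0.75 hours).
P(N ≥ 4) = 1 − P(N ≤ 3) = 1 − Σ_{j=0}^{3} e^(−μ) μ^j/j! ≈ 0.5316.

0.5316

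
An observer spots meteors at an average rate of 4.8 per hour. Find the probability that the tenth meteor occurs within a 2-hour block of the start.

Over the interval, μ = 4.8 × 2 = 9.6 (a 2-hour block = 2 hours).
The tenth arrival falls in the interval iff at least 10 events occur there: P(S_10 ≤ t) = P(N ≥ 10) = 1 − P(N ≤ 9) ≈ 0.4911.

0.4911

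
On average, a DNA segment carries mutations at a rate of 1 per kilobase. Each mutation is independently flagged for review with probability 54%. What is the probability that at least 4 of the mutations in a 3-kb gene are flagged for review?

0.0816

Thinning: the mutations that are flagged for review themselves form a Poisson process with rate 0.54 × 1 = 0.54 per kilobase.
Over the interval, μ = 0.54 × 3 = 1.62 (a 3-kb gene = 3 kilobases).
P(N ≥ 4) = 1 − P(N ≤ 3) ≈ 0.0816.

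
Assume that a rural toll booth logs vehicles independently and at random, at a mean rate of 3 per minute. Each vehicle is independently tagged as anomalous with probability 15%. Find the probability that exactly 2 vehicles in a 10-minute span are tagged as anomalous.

Thinning: the vehicles that are tagged as anomalous themselves form a Poisson process with rate 0.15 × 3 = 0.45 per minute.
Over the interval, μ = 0.45 × 10 = 4.5 (a 10-minute span = 10 minutes).
P(N = 2) = e^(−4.5) · 4.5^2/2! ≈ 0.1125.

0.1125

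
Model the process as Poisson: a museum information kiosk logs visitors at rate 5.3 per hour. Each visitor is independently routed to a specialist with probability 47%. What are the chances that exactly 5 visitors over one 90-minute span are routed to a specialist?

Thinning: the visitors that are routed to a specialist themselves form a Poisson process with rate 0.47 × 5.3 = 2.491 per hour.
Over the interval, μ = 2.491 × 1.5 = 3.7365 (a 90-minute span = 1.5 hours).
P(N = 5) = e^(−3.7365) · 3.7365^5/5! ≈ 0.1447.

0.1447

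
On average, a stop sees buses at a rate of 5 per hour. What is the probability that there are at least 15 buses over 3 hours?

Over the interval, μ = 5 × 3 = 15 (3 hours).
P(N ≥ 15) = 1 − P(N ≤ 14) = 1 − Σ_{j=0}^{14} e^(−μ) μ^j/j! ≈ 0.5343.

0.5343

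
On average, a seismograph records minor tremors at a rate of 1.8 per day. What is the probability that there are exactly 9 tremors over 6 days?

Over the interval, μ = 1.8 × 6 = 10.8 (6 days).
P(N = 9) = e^(−μ) μ^9/9! = e^(−10.8) · 10.8^9/362880 ≈ 0.1124.

0.1124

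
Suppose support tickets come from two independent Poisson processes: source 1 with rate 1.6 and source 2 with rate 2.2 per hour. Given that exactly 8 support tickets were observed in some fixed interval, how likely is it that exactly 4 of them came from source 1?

0.2472

Given the total, each event is independently from source 1 with probability p = λ_1/(λ_1+λ_2) = 1.6/3.8 ≈ 0.4211.
So K ~ Binomial(8, 1.6/3.8): P(K = 4) = C(8,4) · (1.6/3.8)^4 · (2.2/3.8)^4 ≈ 0.2472.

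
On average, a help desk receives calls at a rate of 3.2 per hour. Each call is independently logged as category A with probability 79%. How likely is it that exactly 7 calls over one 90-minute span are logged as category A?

0.0504

Thinning: the calls that are logged as category A themselves form a Poisson process with rate 0.79 × 3.2 = 2.528 per hour.
Over the interval, μ = 2.528 × 1.5 = 3.792 (a 90-minute span = 1.5 hours).
P(N = 7) = e^(−3.792) · 3.792^7/7! ≈ 0.0504.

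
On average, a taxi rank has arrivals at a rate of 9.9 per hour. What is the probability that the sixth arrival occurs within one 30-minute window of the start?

0.3753

Over the interval, μ = 9.9 × 0.5 = 4.95 (a 30-minute window = 0.5 hours).
The sixth arrival falls in the interval iff at least 6 events occur there: P(S_6 ≤ t) = P(N ≥ 6) = 1 − P(N ≤ 5) ≈ 0.3753.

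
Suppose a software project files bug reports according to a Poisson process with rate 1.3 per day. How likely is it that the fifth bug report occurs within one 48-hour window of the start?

Over the interval, μ = 1.3 × 2 = 2.6 (a 48-hour window = 2 days).
The fifth arrival falls in the interval iff at least 5 events occur there: P(S_5 ≤ t) = P(N ≥ 5) = 1 − P(N ≤ 4) ≈ 0.1226.

0.1226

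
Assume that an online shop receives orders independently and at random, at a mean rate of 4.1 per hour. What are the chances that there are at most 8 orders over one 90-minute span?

0.8314

Over the interval, μ = 4.1 × 1.5 = 6.15 (a 90-minute span = 1.5 hours).
P(N ≤ 8) = Σ_{j=0}^{8} e^(−μ) μ^j/j! ≈ 0.8314.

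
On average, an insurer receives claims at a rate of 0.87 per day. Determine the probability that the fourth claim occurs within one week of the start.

0.8566

Over the interval, μ = 0.87 × 7 = 6.09 (a week = 7 days).
The fourth arrival falls in the interval iff at least 4 events occur there: P(S_4 ≤ t) = P(N ≥ 4) = 1 − P(N ≤ 3) ≈ 0.8566.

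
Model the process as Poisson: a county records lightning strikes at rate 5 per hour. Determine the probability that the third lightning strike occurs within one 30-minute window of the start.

Over the interval, μ = 5 × 0.5 = 2.5 (a 30-minute window = 0.5 hours).
The third arrival falls in the interval iff at least 3 events occur there: P(S_3 ≤ t) = P(N ≥ 3) = 1 − P(N ≤ 2) ≈ 0.4562.

0.4562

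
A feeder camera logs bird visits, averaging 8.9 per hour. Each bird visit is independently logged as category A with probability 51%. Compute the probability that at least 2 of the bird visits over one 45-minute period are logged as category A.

0.8536

Thinning: the bird visits that are logged as category A themselves form a Poisson process with rate 0.51 × 8.9 = 4.539 per hour.
Over the interval, μ = 4.539 × 0.75 = 3.40425 (a 45-minute period = 0.75 hours).
P(N ≥ 2) = 1 − P(N ≤ 1) ≈ 0.8536.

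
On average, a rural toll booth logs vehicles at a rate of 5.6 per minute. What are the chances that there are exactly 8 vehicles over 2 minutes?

0.0840

Over the interval, μ = 5.6 × 2 = 11.2 (2 minutes).
P(N = 8) = e^(−μ) μ^8/8! = e^(−11.2) · 11.2^8/40320 ≈ 0.0840.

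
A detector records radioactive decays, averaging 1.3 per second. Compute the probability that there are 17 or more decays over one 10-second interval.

Over the interval, μ = 1.3 × 10 = 13 (a 10-second interval = 10 seconds).
P(N ≥ 17) = 1 − P(N ≤ 16) = 1 − Σ_{j=0}^{16} e^(−μ) μ^j/j! ≈ 0.1645.

0.1645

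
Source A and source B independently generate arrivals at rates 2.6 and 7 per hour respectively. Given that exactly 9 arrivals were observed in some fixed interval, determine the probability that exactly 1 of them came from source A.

Given the total, each event is independently from source A with probability p = λ_A/(λ_A+λ_B) = 2.6/9.6 ≈ 0.2708.
So K ~ Binomial(9, 2.6/9.6): P(K = 1) = C(9,1) · (2.6/9.6)^1 · (7/9.6)^8 ≈ 0.1948.

0.1948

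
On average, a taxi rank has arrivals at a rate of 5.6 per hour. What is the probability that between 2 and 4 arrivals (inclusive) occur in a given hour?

With mean μ = 5.6 per hour,
P(2 ≤ N ≤ 4) = Σ_{j=2}^{4} e^(−5.6) · 5.6^j/j! ≈ 0.3177.

0.3177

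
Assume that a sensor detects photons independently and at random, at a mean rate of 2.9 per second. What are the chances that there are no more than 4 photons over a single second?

With mean μ = 2.9 per second,
P(N ≤ 4) = Σ_{j=0}^{4} e^(−μ) μ^j/j! ≈ 0.8318.

0.8318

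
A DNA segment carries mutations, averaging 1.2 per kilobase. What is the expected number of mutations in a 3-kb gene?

3.6

E[N] = λt = 1.2 × 3 = 3.6 (a 3-kb gene = 3 kilobases).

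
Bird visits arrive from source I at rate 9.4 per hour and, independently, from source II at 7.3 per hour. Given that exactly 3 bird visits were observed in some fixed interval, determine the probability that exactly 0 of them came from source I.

Given the total, each event is independently from source I with probability p = λ_I/(λ_I+λ_II) = 9.4/16.7 ≈ 0.5629.
So K ~ Binomial(3, 9.4/16.7): P(K = 0) = C(3,0) · (9.4/16.7)^0 · (7.3/16.7)^3 ≈ 0.0835.

0.0835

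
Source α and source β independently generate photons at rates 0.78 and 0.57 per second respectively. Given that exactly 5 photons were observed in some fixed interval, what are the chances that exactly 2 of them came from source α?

0.2513

Given the total, each event is independently from source α with probability p = λ_α/(λ_α+λ_β) = 0.78/1.35 ≈ 0.5778.
So K ~ Binomial(5, 0.78/1.35): P(K = 2) = C(5,2) · (0.78/1.35)^2 · (0.57/1.35)^3 ≈ 0.2513.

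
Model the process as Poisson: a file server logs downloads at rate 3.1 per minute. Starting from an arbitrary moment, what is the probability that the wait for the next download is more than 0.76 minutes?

0.0948

The wait for the next event is exponential with rate λ = 3.1 per minute.
P(T > 0.76) = e^(−λt) = e^(−3.1 × 0.76) = e^(−2.356) ≈ 0.0948.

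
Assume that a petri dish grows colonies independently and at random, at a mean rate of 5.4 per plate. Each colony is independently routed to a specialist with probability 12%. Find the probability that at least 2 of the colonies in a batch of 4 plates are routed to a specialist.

Thinning: the colonies that are routed to a specialist themselves form a Poisson process with rate 0.12 × 5.4 = 0.648 per plate.
Over the interval, μ = 0.648 × 4 = 2.592 (a batch of 4 plates = 4 plates).
P(N ≥ 2) = 1 − P(N ≤ 1) ≈ 0.7311.

0.7311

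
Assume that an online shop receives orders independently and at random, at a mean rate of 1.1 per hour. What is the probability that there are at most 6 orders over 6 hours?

0.5108

Over the interval, μ = 1.1 × 6 = 6.6 (6 hours).
P(N ≤ 6) = Σ_{j=0}^{6} e^(−μ) μ^j/j! ≈ 0.5108.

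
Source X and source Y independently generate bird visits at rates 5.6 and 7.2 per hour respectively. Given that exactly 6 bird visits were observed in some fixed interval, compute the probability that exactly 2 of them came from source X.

Given the total, each event is independently from source X with probability p = λ_X/(λ_X+λ_Y) = 5.6/12.8 = 0.4375.
So K ~ Binomial(6, 5.6/12.8): P(K = 2) = C(6,2) · (5.6/12.8)^2 · (7.2/12.8)^4 ≈ 0.2874.

0.2874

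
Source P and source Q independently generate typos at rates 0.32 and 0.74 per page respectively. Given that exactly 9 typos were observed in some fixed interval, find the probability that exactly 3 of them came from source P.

Given the total, each event is independently from source P with probability p = λ_P/(λ_P+λ_Q) = 0.32/1.06 ≈ 0.3019.
So K ~ Binomial(9, 0.32/1.06): P(K = 3) = C(9,3) · (0.32/1.06)^3 · (0.74/1.06)^6 ≈ 0.2675.

0.2675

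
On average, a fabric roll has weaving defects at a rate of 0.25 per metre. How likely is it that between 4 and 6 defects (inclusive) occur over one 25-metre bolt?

0.4360

Over the interval, μ = 0.25 × 25 = 6.25 (a 25-metre bolt = 25 metres).
P(4 ≤ N ≤ 6) = Σ_{j=4}^{6} e^(−6.25) · 6.25^j/j! ≈ 0.4360.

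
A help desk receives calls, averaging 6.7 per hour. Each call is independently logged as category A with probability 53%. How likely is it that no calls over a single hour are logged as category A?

Thinning: the calls that are logged as category A themselves form a Poisson process with rate 0.53 × 6.7 = 3.551 per hour.
So μ = 3.551.
P(N = 0) = e^(−3.551) · 3.551^0/0! ≈ 0.0287.

0.0287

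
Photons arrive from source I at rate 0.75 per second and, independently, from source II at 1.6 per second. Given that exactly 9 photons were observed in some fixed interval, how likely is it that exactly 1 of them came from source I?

Given the total, each event is independently from source I with probability p = λ_I/(λ_I+λ_II) = 0.75/2.35 ≈ 0.3191.
So K ~ Binomial(9, 0.75/2.35): P(K = 1) = C(9,1) · (0.75/2.35)^1 · (1.6/2.35)^8 ≈ 0.1326.

0.1326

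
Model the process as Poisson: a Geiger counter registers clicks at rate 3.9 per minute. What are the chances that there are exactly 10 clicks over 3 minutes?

Over the interval, μ = 3.9 × 3 = 11.7 (3 minutes).
P(N = 10) = e^(−μ) μ^10/10! = e^(−11.7) · 11.7^10/3628800 ≈ 0.1099.

0.1099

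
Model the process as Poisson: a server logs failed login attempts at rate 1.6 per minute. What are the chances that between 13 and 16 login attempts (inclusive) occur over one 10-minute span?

Over the interval, μ = 1.6 × 10 = 16 (a 10-minute span = 10 minutes).
P(13 ≤ N ≤ 16) = Σ_{j=13}^{16} e^(−16) · 16^j/j! ≈ 0.3728.

0.3728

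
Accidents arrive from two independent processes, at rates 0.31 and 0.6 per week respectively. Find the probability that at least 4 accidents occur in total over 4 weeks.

Independent Poisson processes superpose: combined rate λ = 0.31 + 0.6 = 0.91 per week.
Over the interval, μ = 0.91 × 4 = 3.64 (4 weeks).
P(N ≥ 4) = 1 − P(N ≤ 3) ≈ 0.4933.

0.4933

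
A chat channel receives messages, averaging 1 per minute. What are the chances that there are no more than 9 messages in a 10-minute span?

0.4579

Over the interval, μ = 1 × 10 = 10 (a 10-minute span = 10 minutes).
P(N ≤ 9) = Σ_{j=0}^{9} e^(−μ) μ^j/j! ≈ 0.4579.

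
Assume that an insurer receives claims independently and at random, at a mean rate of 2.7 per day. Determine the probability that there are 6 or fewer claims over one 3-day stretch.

Over the interval, μ = 2.7 × 3 = 8.1 (a 3-day stretch = 3 days).
P(N ≤ 6) = Σ_{j=0}^{6} e^(−μ) μ^j/j! ≈ 0.3013.

0.3013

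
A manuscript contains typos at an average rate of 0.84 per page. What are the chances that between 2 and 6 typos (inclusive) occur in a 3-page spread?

0.7020

Over the interval, μ = 0.84 × 3 = 2.52 (a 3-page spread = 3 pages).
P(2 ≤ N ≤ 6) = Σ_{j=2}^{6} e^(−2.52) · 2.52^j/j! ≈ 0.7020.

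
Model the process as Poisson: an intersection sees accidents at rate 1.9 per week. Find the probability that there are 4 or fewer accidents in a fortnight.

Over the interval, μ = 1.9 × 2 = 3.8 (a fortnight = 2 weeks).
P(N ≤ 4) = Σ_{j=0}^{4} e^(−μ) μ^j/j! ≈ 0.6678.

0.6678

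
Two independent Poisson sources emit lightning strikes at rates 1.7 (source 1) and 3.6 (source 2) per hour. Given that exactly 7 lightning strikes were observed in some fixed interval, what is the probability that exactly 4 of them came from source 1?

0.1161

Given the total, each event is independently from source 1 with probability p = λ_1/(λ_1+λ_2) = 1.7/5.3 ≈ 0.3208.
So K ~ Binomial(7, 1.7/5.3): P(K = 4) = C(7,4) · (1.7/5.3)^4 · (3.6/5.3)^3 ≈ 0.1161.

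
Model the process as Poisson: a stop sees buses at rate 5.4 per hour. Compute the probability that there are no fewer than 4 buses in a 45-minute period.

0.5762

Over the interval, μ = 5.4 × 0.75 = 4.05 (a 45-minute period = 0.75 hours).
P(N ≥ 4) = 1 − P(N ≤ 3) = 1 − Σ_{j=0}^{3} e^(−μ) μ^j/j! ≈ 0.5762.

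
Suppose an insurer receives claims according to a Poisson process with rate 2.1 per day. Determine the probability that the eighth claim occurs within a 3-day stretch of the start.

Over the interval, μ = 2.1 × 3 = 6.3 (a 3-day stretch = 3 days).
The eighth arrival falls in the interval iff at least 8 events occur there: P(S_8 ≤ t) = P(N ≥ 8) = 1 − P(N ≤ 7) ≈ 0.2983.

0.2983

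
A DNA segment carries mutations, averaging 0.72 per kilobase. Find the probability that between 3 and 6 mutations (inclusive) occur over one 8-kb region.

Over the interval, μ = 0.72 × 8 = 5.76 (an 8-kb region = 8 kilobases).
P(3 ≤ N ≤ 6) = Σ_{j=3}^{6} e^(−5.76) · 5.76^j/j! ≈ 0.5712.

0.5712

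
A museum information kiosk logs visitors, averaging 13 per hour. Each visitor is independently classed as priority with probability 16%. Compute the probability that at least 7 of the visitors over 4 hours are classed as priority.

0.7241

Thinning: the visitors that are classed as priority themselves form a Poisson process with rate 0.16 × 13 = 2.08 per hour.
Over the interval, μ = 2.08 × 4 = 8.32 (4 hours).
P(N ≥ 7) = 1 − P(N ≤ 6) ≈ 0.7241.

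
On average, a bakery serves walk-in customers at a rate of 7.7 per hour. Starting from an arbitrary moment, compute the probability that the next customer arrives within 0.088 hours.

Inter-arrival times are exponential with rate λ = 7.7 per hour.
P(T ≤ 0.088) = 1 − e^(−λt) = 1 − e^(−7.7 × 0.088) = 1 − e^(−0.6776) ≈ 0.4922.

0.4922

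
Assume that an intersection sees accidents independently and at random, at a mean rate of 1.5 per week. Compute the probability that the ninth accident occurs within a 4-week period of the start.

0.1528

Over the interval, μ = 1.5 × 4 = 6 (a 4-week period = 4 weeks).
The ninth arrival falls in the interval iff at least 9 events occur there: P(S_9 ≤ t) = P(N ≥ 9) = 1 − P(N ≤ 8) ≈ 0.1528.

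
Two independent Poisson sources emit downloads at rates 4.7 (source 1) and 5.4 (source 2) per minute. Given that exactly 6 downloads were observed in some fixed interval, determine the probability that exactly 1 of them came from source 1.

0.1220

Given the total, each event is independently from source 1 with probability p = λ_1/(λ_1+λ_2) = 4.7/10.1 ≈ 0.4653.
So K ~ Binomial(6, 4.7/10.1): P(K = 1) = C(6,1) · (4.7/10.1)^1 · (5.4/10.1)^5 ≈ 0.1220.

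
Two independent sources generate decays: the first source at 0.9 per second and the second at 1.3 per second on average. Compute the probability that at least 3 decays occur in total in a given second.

Independent Poisson processes superpose: combined rate λ = 0.9 + 1.3 = 2.2 per second.
So μ = 2.2.
P(N ≥ 3) = 1 − P(N ≤ 2) ≈ 0.3773.

0.3773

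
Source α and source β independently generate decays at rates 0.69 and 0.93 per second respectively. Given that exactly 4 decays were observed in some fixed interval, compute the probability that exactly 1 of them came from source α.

Given the total, each event is independently from source α with probability p = λ_α/(λ_α+λ_β) = 0.69/1.62 ≈ 0.4259.
So K ~ Binomial(4, 0.69/1.62): P(K = 1) = C(4,1) · (0.69/1.62)^1 · (0.93/1.62)^3 ≈ 0.3223.

0.3223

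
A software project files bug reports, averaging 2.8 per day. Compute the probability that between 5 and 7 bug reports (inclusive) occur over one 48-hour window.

Over the interval, μ = 2.8 × 2 = 5.6 (a 48-hour window = 2 days).
P(5 ≤ N ≤ 7) = Σ_{j=5}^{7} e^(−5.6) · 5.6^j/j! ≈ 0.4548.

0.4548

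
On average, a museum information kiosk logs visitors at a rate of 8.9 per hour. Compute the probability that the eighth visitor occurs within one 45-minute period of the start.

0.3530

Over the interval, μ = 8.9 × 0.75 = 6.675 (a 45-minute period = 0.75 hours).
The eighth arrival falls in the interval iff at least 8 events occur there: P(S_8 ≤ t) = P(N ≥ 8) = 1 − P(N ≤ 7) ≈ 0.3530.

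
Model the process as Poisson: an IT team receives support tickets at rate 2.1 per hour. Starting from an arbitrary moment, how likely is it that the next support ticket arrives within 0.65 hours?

Inter-arrival times are exponential with rate λ = 2.1 per hour.
P(T ≤ 0.65) = 1 − e^(−λt) = 1 − e^(−2.1 × 0.65) = 1 − e^(−1.365) ≈ 0.7446.

0.7446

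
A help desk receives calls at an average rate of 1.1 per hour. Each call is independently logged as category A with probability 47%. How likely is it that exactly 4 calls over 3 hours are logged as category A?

0.0511

Thinning: the calls that are logged as category A themselves form a Poisson process with rate 0.47 × 1.1 = 0.517 per hour.
Over the interval, μ = 0.517 × 3 = 1.551 (3 hours).
P(N = 4) = e^(−1.551) · 1.551^4/4! ≈ 0.0511.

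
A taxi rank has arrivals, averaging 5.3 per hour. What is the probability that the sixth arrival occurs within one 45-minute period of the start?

0.2110

Over the interval, μ = 5.3 × 0.75 = 3.975 (a 45-minute period = 0.75 hours).
The sixth arrival falls in the interval iff at least 6 events occur there: P(S_6 ≤ t) = P(N ≥ 6) = 1 − P(N ≤ 5) ≈ 0.2110.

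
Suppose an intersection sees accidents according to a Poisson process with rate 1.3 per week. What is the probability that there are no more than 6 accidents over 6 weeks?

0.3384

Over the interval, μ = 1.3 × 6 = 7.8 (6 weeks).
P(N ≤ 6) = Σ_{j=0}^{6} e^(−μ) μ^j/j! ≈ 0.3384.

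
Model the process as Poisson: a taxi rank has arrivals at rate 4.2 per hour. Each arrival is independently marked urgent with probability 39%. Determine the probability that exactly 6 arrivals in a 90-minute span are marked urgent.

0.0262

Thinning: the arrivals that are marked urgent themselves form a Poisson process with rate 0.39 × 4.2 = 1.638 per hour.
Over the interval, μ = 1.638 × 1.5 = 2.457 (a 90-minute span = 1.5 hours).
P(N = 6) = e^(−2.457) · 2.457^6/6! ≈ 0.0262.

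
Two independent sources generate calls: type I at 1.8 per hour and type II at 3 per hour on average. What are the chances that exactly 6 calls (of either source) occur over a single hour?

0.1398

Independent Poisson processes superpose: combined rate λ = 1.8 + 3 = 4.8 per hour.
So μ = 4.8.
P(N = 6) = e^(−4.8) · 4.8^6/6! ≈ 0.1398.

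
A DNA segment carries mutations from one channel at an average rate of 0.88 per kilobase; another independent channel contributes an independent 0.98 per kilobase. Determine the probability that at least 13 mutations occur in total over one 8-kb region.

0.7223

Independent Poisson processes superpose: combined rate λ = 0.88 + 0.98 = 1.86 per kilobase.
Over the interval, μ = 1.86 × 8 = 14.88 (an 8-kb region = 8 kilobases).
P(N ≥ 13) = 1 − P(N ≤ 12) ≈ 0.7223.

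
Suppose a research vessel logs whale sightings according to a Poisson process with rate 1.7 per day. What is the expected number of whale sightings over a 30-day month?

51

E[N] = λt = 1.7 × 30 = 51 (a 30-day month = 30 days).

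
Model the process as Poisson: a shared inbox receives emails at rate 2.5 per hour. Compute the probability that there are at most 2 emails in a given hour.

0.5438

With mean μ = 2.5 per hour,
P(N ≤ 2) = Σ_{j=0}^{2} e^(−μ) μ^j/j! ≈ 0.5438.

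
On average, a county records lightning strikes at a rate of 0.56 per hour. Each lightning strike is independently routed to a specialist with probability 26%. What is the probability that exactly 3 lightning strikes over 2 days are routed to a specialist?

0.0525

Thinning: the lightning strikes that are routed to a specialist themselves form a Poisson process with rate 0.26 × 0.56 = 0.1456 per hour.
Over the interval, μ = 0.1456 × 48 = 6.9888 (2 days = 48 hours).
P(N = 3) = e^(−6.9888) · 6.9888^3/3! ≈ 0.0525.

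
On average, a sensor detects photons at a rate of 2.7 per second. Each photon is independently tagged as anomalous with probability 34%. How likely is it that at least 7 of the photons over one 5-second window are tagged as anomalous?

Thinning: the photons that are tagged as anomalous themselves form a Poisson process with rate 0.34 × 2.7 = 0.918 per second.
Over the interval, μ = 0.918 × 5 = 4.59 (a 5-second window = 5 seconds).
P(N ≥ 7) = 1 − P(N ≤ 6) ≈ 0.1807.

0.1807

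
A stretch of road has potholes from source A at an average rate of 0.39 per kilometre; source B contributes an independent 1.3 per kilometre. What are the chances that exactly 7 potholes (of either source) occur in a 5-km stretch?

0.1306

Independent Poisson processes superpose: combined rate λ = 0.39 + 1.3 = 1.69 per kilometre.
Over the interval, μ = 1.69 × 5 = 8.45 (a 5-km stretch = 5 kilometres).
P(N = 7) = e^(−8.45) · 8.45^7/7! ≈ 0.1306.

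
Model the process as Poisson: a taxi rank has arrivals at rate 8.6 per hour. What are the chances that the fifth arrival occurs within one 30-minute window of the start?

0.4296

Over the interval, μ = 8.6 × 0.5 = 4.3 (a 30-minute window = 0.5 hours).
The fifth arrival falls in the interval iff at least 5 events occur there: P(S_5 ≤ t) = P(N ≥ 5) = 1 − P(N ≤ 4) ≈ 0.4296.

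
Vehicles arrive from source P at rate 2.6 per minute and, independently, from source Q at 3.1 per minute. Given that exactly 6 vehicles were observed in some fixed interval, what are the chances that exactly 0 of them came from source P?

Given the total, each event is independently from source P with probability p = λ_P/(λ_P+λ_Q) = 2.6/5.7 ≈ 0.4561.
So K ~ Binomial(6, 2.6/5.7): P(K = 0) = C(6,0) · (2.6/5.7)^0 · (3.1/5.7)^6 ≈ 0.0259.

0.0259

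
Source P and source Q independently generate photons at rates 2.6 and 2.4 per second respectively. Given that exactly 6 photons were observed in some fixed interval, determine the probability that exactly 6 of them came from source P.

0.0198

Given the total, each event is independently from source P with probability p = λ_P/(λ_P+λ_Q) = 2.6/5 = 0.5200.
So K ~ Binomial(6, 2.6/5): P(K = 6) = C(6,6) · (2.6/5)^6 · (2.4/5)^0 ≈ 0.0198.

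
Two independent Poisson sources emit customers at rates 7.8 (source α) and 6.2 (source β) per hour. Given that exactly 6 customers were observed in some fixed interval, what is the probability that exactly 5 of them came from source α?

0.1426

Given the total, each event is independently from source α with probability p = λ_α/(λ_α+λ_β) = 7.8/14 ≈ 0.5571.
So K ~ Binomial(6, 7.8/14): P(K = 5) = C(6,5) · (7.8/14)^5 · (6.2/14)^1 ≈ 0.1426.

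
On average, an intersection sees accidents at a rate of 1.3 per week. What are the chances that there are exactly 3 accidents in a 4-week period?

0.1293

Over the interval, μ = 1.3 × 4 = 5.2 (a 4-week period = 4 weeks).
P(N = 3) = e^(−μ) μ^3/3! = e^(−5.2) · 5.2^3/6 ≈ 0.1293.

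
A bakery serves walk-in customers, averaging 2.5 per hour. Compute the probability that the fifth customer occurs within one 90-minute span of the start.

0.3225

Over the interval, μ = 2.5 × 1.5 = 3.75 (a 90-minute span = 1.5 hours).
The fifth arrival falls in the interval iff at least 5 events occur there: P(S_5 ≤ t) = P(N ≥ 5) = 1 − P(N ≤ 4) ≈ 0.3225.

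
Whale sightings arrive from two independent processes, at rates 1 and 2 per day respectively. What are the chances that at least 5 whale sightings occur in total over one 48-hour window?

Independent Poisson processes superpose: combined rate λ = 1 + 2 = 3 per day.
Over the interval, μ = 3 × 2 = 6 (a 48-hour window = 2 days).
P(N ≥ 5) = 1 − P(N ≤ 4) ≈ 0.7149.

0.7149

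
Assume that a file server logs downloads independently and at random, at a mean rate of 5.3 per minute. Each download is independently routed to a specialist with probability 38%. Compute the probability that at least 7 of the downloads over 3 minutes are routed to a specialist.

Thinning: the downloads that are routed to a specialist themselves form a Poisson process with rate 0.38 × 5.3 = 2.014 per minute.
Over the interval, μ = 2.014 × 3 = 6.042 (3 minutes).
P(N ≥ 7) = 1 − P(N ≤ 6) ≈ 0.4004.

0.4004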